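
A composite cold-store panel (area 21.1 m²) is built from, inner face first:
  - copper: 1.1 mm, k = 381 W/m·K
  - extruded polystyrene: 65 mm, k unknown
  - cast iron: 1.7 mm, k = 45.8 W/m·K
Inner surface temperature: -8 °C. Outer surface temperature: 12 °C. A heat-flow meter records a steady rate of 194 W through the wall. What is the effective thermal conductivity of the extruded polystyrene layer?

k ≈ 0.0299 W/(m·K)

Treating each layer as a thermal resistance in series:
R_copper = L/(kA) = 0.0011/(381×21.1) = 1.368×10^-7 K/W
R_cast iron = L/(kA) = 0.0017/(45.8×21.1) = 1.759×10^-6 K/W
Sum of known resistances R_other = 1.896×10^-6 K/W
Total R = ΔT/Q = 20/194 = 0.1031 K/W
R_extruded polystyrene = R_total − R_other = 0.1031 K/W
k = L/(R·A) = 0.065/(0.1031×21.1)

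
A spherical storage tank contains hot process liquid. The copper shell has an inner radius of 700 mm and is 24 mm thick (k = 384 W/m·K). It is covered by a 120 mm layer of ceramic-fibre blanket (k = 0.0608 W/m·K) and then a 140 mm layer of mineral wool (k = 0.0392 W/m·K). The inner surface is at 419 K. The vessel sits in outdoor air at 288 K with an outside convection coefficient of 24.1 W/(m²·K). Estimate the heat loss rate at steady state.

Q ≈ 217 W

Each spherical layer contributes R = (1/r_i − 1/r_o)/(4πk):
R_copper shell = (1/0.7 − 1/0.724)/(4π×384) = 9.814×10^-6 K/W
R_ceramic-fibre blanket = (1/0.724 − 1/0.844)/(4π×0.0608) = 0.257 K/W
R_mineral wool = (1/0.844 − 1/0.984)/(4π×0.0392) = 0.3422 K/W
R_outer film = 1/(h·4πr_o²) = 1/(24.1×4π×0.984²) = 0.00341 K/W
R_total = 0.6027 K/W
Q = ΔT/R_total = 131/0.6027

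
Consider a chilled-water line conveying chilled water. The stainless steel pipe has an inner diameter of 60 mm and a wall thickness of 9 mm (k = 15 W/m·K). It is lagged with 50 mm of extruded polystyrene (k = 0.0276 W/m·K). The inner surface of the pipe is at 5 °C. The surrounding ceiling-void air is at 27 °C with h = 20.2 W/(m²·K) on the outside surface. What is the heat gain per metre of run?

q′ ≈ 4.54 W/m

Cylindrical conduction, so R = ln(r₂/r₁)/(2πkL) per layer, in series:
R_stainless steel pipe wall = ln(39/30)/(2π×15×1) = 0.002784 K/W
R_extruded polystyrene = ln(89/39)/(2π×0.0276×1) = 4.758 K/W
R_outer film = 1/(h_o·2πr_oL) = 1/(20.2×2π×0.089×1) = 0.08853 K/W
R_total = 4.849 K/W
Q = ΔT/R_total = 22/4.849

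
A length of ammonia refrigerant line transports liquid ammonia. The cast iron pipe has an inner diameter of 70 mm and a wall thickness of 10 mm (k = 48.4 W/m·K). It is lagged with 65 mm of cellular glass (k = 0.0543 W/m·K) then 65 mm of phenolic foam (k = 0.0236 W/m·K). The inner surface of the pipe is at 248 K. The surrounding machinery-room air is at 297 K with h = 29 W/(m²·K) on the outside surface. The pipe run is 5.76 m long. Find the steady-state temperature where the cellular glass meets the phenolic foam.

Cylindrical conduction, so R = ln(r₂/r₁)/(2πkL) per layer, in series:
R_cast iron pipe wall = ln(45/35)/(2π×48.4×5.76) = 1.435×10^-4 K/W
R_cellular glass = ln(110/45)/(2π×0.0543×5.76) = 0.4548 K/W
R_phenolic foam = ln(175/110)/(2π×0.0236×5.76) = 0.5436 K/W
R_outer film = 1/(h_o·2πr_oL) = 1/(29×2π×0.175×5.76) = 0.005445 K/W
R_total = 1.004 K/W
Q = ΔT/R_total = 49/1.004
Q = 48.8 W
T_interface = T_inner + Q·ΣR(inner→interface) = 248 + 48.8×0.455

T ≈ 270 K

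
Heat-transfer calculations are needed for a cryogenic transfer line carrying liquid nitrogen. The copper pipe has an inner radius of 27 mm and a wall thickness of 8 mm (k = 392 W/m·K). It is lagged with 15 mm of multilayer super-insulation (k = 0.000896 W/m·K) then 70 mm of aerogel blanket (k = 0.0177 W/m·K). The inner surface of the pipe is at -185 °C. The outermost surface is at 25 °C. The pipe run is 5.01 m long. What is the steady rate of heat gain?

Q ≈ 14.8 W

Per-layer cylindrical resistances, series-summed:
R_copper pipe wall = ln(35/27)/(2π×392×5.01) = 2.103×10^-5 K/W
R_multilayer super-insulation = ln(50/35)/(2π×0.000896×5.01) = 12.65 K/W
R_aerogel blanket = ln(120/50)/(2π×0.0177×5.01) = 1.571 K/W
R_total = 14.22 K/W
Q = ΔT/R_total = 210/14.22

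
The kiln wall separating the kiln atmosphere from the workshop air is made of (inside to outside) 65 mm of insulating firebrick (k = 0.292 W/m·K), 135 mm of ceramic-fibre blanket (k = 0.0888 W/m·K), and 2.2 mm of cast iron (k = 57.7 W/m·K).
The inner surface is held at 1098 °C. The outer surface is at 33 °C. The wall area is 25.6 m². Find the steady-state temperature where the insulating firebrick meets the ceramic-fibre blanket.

T ≈ 962 °C

Model the wall as resistances in series:
R_insulating firebrick = L/(kA) = 0.065/(0.292×25.6) = 0.008695 K/W
R_ceramic-fibre blanket = L/(kA) = 0.135/(0.0888×25.6) = 0.05939 K/W
R_cast iron = L/(kA) = 0.0022/(57.7×25.6) = 1.489×10^-6 K/W
R_total = 0.06808 K/W;  Q = ΔT/R_total = 1065/0.06808 = 15640 W
T_interface = T_inner − Q·ΣR(inner→interface) = 1098 − 15600×0.008695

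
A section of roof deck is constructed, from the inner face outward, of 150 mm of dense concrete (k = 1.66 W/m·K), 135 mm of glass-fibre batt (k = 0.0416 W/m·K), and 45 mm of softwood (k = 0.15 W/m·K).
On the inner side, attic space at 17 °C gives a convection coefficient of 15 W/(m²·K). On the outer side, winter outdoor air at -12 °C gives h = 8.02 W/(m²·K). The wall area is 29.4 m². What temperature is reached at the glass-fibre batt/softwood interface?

T ≈ -8.78 °C

Using the resistance-network approach (series):
R_inner film = 1/(h_i·A) = 1/(15×29.4) = 0.002268 K/W
R_dense concrete = L/(kA) = 0.15/(1.66×29.4) = 0.003074 K/W
R_glass-fibre batt = L/(kA) = 0.135/(0.0416×29.4) = 0.1104 K/W
R_softwood = L/(kA) = 0.045/(0.15×29.4) = 0.0102 K/W
R_outer film = 1/(h_o·A) = 1/(8.02×29.4) = 0.004241 K/W
R_total = 0.1302 K/W;  Q = ΔT/R_total = 29/0.1302 = 222.8 W
T_interface = T_inner − Q·ΣR(inner→interface) = 17 − 223×0.1157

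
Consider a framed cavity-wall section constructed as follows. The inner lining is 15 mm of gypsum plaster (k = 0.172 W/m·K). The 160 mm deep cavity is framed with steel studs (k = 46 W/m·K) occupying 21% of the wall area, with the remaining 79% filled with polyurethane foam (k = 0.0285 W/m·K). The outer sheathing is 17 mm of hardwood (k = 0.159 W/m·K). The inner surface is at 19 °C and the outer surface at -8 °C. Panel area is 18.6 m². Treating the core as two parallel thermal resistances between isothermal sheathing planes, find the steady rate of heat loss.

Q ≈ 2380 W

Sheathing layers in series; stud and cavity paths in parallel between them.
R_inner = 0.015/(0.172×18.6) = 0.004689 K/W
R_stud  = 0.16/(46×0.21×18.6) = 8.905×10^-4 K/W
R_cav   = 0.16/(0.0285×0.79×18.6) = 0.3821 K/W
1/R_core = 1/R_stud + 1/R_cav → R_core = 8.884×10^-4 K/W
R_outer = 0.017/(0.159×18.6) = 0.005748 K/W
R_total = 0.01133 K/W
Q = ΔT/R_total = 27/0.01133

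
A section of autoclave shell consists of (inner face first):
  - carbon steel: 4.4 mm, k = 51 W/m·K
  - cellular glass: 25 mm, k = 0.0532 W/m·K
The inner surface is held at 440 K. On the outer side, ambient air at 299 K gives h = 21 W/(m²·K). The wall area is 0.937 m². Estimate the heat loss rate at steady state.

Thermal resistances in series:
R_carbon steel = L/(kA) = 0.0044/(51×0.937) = 9.208×10^-5 K/W
R_cellular glass = L/(kA) = 0.025/(0.0532×0.937) = 0.5015 K/W
R_outer film = 1/(h_o·A) = 1/(21×0.937) = 0.05082 K/W
R_total = 0.5524 K/W
Q = ΔT / R_total = 141 / 0.5524

Q ≈ 255 W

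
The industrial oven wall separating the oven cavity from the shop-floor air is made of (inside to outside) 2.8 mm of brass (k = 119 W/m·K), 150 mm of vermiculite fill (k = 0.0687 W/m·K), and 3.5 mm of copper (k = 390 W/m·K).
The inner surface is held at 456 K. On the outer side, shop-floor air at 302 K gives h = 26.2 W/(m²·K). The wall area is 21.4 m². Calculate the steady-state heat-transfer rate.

Series thermal resistances:
R_brass = L/(kA) = 0.0028/(119×21.4) = 1.1×10^-6 K/W
R_vermiculite fill = L/(kA) = 0.15/(0.0687×21.4) = 0.102 K/W
R_copper = L/(kA) = 0.0035/(390×21.4) = 4.194×10^-7 K/W
R_outer film = 1/(h_o·A) = 1/(26.2×21.4) = 0.001784 K/W
R_total = 0.1038 K/W
Q = ΔT / R_total = 154 / 0.1038

Q ≈ 1480 W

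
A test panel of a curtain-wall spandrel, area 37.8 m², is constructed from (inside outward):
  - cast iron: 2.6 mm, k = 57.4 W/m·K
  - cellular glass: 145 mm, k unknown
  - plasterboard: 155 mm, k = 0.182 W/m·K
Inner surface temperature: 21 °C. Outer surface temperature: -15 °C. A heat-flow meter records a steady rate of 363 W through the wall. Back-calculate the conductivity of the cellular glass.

k ≈ 0.0501 W/(m·K)

Series thermal resistances:
R_cast iron = L/(kA) = 0.0026/(57.4×37.8) = 1.198×10^-6 K/W
R_plasterboard = L/(kA) = 0.155/(0.182×37.8) = 0.02253 K/W
Sum of known resistances R_other = 0.02253 K/W
Total R = ΔT/Q = 36/363 = 0.09917 K/W
R_cellular glass = R_total − R_other = 0.07664 K/W
k = L/(R·A) = 0.145/(0.07664×37.8)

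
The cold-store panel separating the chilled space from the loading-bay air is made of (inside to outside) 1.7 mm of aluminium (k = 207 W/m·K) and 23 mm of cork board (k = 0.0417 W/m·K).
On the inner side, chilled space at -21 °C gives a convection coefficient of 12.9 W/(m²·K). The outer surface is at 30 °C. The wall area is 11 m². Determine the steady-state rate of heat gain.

Using the resistance-network approach (series):
R_inner film = 1/(h_i·A) = 1/(12.9×11) = 0.007047 K/W
R_aluminium = L/(kA) = 0.0017/(207×11) = 7.466×10^-7 K/W
R_cork board = L/(kA) = 0.023/(0.0417×11) = 0.05014 K/W
R_total = 0.05719 K/W
Q = ΔT / R_total = 51 / 0.05719

Q ≈ 892 W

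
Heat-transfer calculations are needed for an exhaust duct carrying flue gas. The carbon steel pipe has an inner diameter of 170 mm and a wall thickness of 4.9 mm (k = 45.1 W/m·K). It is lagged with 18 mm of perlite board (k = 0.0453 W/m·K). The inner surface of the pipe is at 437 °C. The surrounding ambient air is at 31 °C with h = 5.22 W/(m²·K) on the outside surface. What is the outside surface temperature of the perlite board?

Treating each annulus and film as a series resistance:
R_carbon steel pipe wall = ln(89.9/85)/(2π×45.1×1) = 1.978×10^-4 K/W
R_perlite board = ln(107.9/89.9)/(2π×0.0453×1) = 0.6412 K/W
R_outer film = 1/(h_o·2πr_oL) = 1/(5.22×2π×0.1079×1) = 0.2826 K/W
R_total = 0.924 K/W
Q = ΔT/R_total = 406/0.924
Q = 439 W/m
T_interface = T_inner − Q·ΣR(inner→interface) = 437 − 439×0.6414

T ≈ 155 °C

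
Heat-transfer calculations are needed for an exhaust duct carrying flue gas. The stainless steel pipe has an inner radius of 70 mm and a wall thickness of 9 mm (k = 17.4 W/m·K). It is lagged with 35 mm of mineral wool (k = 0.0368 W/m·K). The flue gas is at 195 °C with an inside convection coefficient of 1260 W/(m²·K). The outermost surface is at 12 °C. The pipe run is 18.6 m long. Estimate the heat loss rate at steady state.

Q ≈ 2140 W

Per-layer cylindrical resistances, series-summed:
R_inner film = 1/(h_i·2πr₁L) = 1/(1260×2π×0.07×18.6) = 9.701×10^-5 K/W
R_stainless steel pipe wall = ln(79/70)/(2π×17.4×18.6) = 5.948×10^-5 K/W
R_mineral wool = ln(114/79)/(2π×0.0368×18.6) = 0.08528 K/W
R_total = 0.08543 K/W
Q = ΔT/R_total = 183/0.08543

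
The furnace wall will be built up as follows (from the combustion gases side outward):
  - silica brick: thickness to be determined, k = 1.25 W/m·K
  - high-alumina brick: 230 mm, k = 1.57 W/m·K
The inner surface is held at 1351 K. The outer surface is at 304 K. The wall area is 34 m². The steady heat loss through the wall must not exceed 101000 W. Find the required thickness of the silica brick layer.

Model the wall as resistances in series:
R_high-alumina brick = L/(kA) = 0.23/(1.57×34) = 0.004309 K/W
Sum of the known resistances R_other = 0.004309 K/W
Required total resistance R_tot = ΔT/Q_allow = 1047/101000 = 0.01037 K/W
R_silica brick = R_tot − R_other = 0.006058 K/W
L = R·k·A = 0.006058×1.25×34

L ≈ 257 mm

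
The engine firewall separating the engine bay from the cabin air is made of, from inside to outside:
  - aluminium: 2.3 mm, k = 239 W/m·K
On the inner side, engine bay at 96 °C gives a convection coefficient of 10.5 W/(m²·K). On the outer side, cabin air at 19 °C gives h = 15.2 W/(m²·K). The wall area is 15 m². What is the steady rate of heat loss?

Series thermal resistances:
R_inner film = 1/(h_i·A) = 1/(10.5×15) = 0.006349 K/W
R_aluminium = L/(kA) = 0.0023/(239×15) = 6.416×10^-7 K/W
R_outer film = 1/(h_o·A) = 1/(15.2×15) = 0.004386 K/W
R_total = 0.01074 K/W
Q = ΔT / R_total = 77 / 0.01074

Q ≈ 7170 W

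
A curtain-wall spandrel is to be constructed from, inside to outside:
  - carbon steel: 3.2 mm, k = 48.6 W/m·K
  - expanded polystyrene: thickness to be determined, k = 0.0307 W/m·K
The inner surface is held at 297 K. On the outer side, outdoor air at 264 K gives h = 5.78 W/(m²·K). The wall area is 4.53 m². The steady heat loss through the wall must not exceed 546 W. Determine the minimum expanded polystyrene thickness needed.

Thermal resistances in series:
R_carbon steel = L/(kA) = 0.0032/(48.6×4.53) = 1.454×10^-5 K/W
R_outer film = 1/(h_o·A) = 1/(5.78×4.53) = 0.03819 K/W
Sum of the known resistances R_other = 0.03821 K/W
Required total resistance R_tot = ΔT/Q_allow = 33/546 = 0.06044 K/W
R_expanded polystyrene = R_tot − R_other = 0.02223 K/W
L = R·k·A = 0.02223×0.0307×4.53

L ≈ 3.09 mm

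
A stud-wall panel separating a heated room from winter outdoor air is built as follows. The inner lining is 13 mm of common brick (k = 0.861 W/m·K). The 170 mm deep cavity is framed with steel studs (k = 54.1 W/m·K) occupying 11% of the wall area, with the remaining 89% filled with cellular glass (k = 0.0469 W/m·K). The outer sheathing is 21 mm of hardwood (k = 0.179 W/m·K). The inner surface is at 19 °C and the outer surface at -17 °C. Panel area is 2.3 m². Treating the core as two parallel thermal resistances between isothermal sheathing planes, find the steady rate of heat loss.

Sheathing layers in series; stud and cavity paths in parallel between them.
R_inner = 0.013/(0.861×2.3) = 0.006565 K/W
R_stud  = 0.17/(54.1×0.11×2.3) = 0.01242 K/W
R_cav   = 0.17/(0.0469×0.89×2.3) = 1.771 K/W
1/R_core = 1/R_stud + 1/R_cav → R_core = 0.01233 K/W
R_outer = 0.021/(0.179×2.3) = 0.05101 K/W
R_total = 0.06991 K/W
Q = ΔT/R_total = 36/0.06991

Q ≈ 515 W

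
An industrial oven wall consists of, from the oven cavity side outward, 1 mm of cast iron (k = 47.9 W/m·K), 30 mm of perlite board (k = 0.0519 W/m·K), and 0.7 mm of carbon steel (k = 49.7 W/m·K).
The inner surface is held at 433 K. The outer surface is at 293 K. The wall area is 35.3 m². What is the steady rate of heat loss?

Thermal resistances in series:
R_cast iron = L/(kA) = 0.001/(47.9×35.3) = 5.914×10^-7 K/W
R_perlite board = L/(kA) = 0.03/(0.0519×35.3) = 0.01637 K/W
R_carbon steel = L/(kA) = 0.0007/(49.7×35.3) = 3.99×10^-7 K/W
R_total = 0.01638 K/W
Q = ΔT / R_total = 140 / 0.01638

Q ≈ 8550 W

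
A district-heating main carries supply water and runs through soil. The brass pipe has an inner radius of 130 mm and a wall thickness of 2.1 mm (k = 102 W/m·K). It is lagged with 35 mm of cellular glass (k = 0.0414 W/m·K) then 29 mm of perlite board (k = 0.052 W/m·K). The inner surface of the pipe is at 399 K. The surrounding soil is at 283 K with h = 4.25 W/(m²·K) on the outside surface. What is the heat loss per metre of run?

q′ ≈ 73.2 W/m

For a radial system each layer contributes R = ln(r_out/r_in)/(2πkL); films add R = 1/(hA).
R_brass pipe wall = ln(132.1/130)/(2π×102×1) = 2.5×10^-5 K/W
R_cellular glass = ln(167.1/132.1)/(2π×0.0414×1) = 0.9035 K/W
R_perlite board = ln(196.1/167.1)/(2π×0.052×1) = 0.4898 K/W
R_outer film = 1/(h_o·2πr_oL) = 1/(4.25×2π×0.1961×1) = 0.191 K/W
R_total = 1.584 K/W
Q = ΔT/R_total = 116/1.584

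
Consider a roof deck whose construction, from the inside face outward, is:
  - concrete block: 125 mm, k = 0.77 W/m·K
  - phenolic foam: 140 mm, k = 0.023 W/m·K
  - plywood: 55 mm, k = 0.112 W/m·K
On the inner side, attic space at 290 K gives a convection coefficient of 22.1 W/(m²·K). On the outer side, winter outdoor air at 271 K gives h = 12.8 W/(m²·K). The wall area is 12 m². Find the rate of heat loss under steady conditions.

Treating each layer as a thermal resistance in series:
R_inner film = 1/(h_i·A) = 1/(22.1×12) = 0.003771 K/W
R_concrete block = L/(kA) = 0.125/(0.77×12) = 0.01353 K/W
R_phenolic foam = L/(kA) = 0.14/(0.023×12) = 0.5072 K/W
R_plywood = L/(kA) = 0.055/(0.112×12) = 0.04092 K/W
R_outer film = 1/(h_o·A) = 1/(12.8×12) = 0.00651 K/W
R_total = 0.572 K/W
Q = ΔT / R_total = 19 / 0.572

Q ≈ 33.2 W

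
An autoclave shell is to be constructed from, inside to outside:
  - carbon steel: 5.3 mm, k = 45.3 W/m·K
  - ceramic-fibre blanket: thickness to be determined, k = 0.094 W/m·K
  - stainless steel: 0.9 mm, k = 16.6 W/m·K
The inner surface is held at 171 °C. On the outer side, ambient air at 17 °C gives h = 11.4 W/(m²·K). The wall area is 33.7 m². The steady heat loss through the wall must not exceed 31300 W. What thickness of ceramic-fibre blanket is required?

L ≈ 7.32 mm

Using the resistance-network approach (series):
R_carbon steel = L/(kA) = 0.0053/(45.3×33.7) = 3.472×10^-6 K/W
R_stainless steel = L/(kA) = 0.0009/(16.6×33.7) = 1.609×10^-6 K/W
R_outer film = 1/(h_o·A) = 1/(11.4×33.7) = 0.002603 K/W
Sum of the known resistances R_other = 0.002608 K/W
Required total resistance R_tot = ΔT/Q_allow = 154/31300 = 0.00492 K/W
R_ceramic-fibre blanket = R_tot − R_other = 0.002312 K/W
L = R·k·A = 0.002312×0.094×33.7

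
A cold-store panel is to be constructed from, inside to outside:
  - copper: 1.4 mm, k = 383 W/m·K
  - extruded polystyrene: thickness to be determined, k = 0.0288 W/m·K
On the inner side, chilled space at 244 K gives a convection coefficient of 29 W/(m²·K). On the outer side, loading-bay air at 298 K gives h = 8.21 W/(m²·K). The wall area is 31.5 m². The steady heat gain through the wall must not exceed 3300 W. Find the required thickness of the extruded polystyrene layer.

L ≈ 10.3 mm

Thermal resistances in series:
R_inner film = 1/(h_i·A) = 1/(29×31.5) = 0.001095 K/W
R_copper = L/(kA) = 0.0014/(383×31.5) = 1.16×10^-7 K/W
R_outer film = 1/(h_o·A) = 1/(8.21×31.5) = 0.003867 K/W
Sum of the known resistances R_other = 0.004962 K/W
Required total resistance R_tot = ΔT/Q_allow = 54/3300 = 0.01636 K/W
R_extruded polystyrene = R_tot − R_other = 0.0114 K/W
L = R·k·A = 0.0114×0.0288×31.5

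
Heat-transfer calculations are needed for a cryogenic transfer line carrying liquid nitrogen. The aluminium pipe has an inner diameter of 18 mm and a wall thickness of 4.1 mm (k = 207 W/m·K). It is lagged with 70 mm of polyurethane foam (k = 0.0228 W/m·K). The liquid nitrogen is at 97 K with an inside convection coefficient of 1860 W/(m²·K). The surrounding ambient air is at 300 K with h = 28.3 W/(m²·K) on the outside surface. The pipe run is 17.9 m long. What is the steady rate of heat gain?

Per-layer cylindrical resistances, series-summed:
R_inner film = 1/(h_i·2πr₁L) = 1/(1860×2π×0.009×17.9) = 5.311×10^-4 K/W
R_aluminium pipe wall = ln(13.1/9)/(2π×207×17.9) = 1.612×10^-5 K/W
R_polyurethane foam = ln(83.1/13.1)/(2π×0.0228×17.9) = 0.7204 K/W
R_outer film = 1/(h_o·2πr_oL) = 1/(28.3×2π×0.0831×17.9) = 0.003781 K/W
R_total = 0.7248 K/W
Q = ΔT/R_total = 203/0.7248

Q ≈ 280 W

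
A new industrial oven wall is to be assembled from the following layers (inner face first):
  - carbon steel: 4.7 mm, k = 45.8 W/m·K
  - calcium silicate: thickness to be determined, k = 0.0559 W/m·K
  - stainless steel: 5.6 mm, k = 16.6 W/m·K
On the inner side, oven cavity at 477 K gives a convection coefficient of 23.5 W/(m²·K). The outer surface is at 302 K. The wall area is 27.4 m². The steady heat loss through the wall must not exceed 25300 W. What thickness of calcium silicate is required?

Using the resistance-network approach (series):
R_inner film = 1/(h_i·A) = 1/(23.5×27.4) = 0.001553 K/W
R_carbon steel = L/(kA) = 0.0047/(45.8×27.4) = 3.745×10^-6 K/W
R_stainless steel = L/(kA) = 0.0056/(16.6×27.4) = 1.231×10^-5 K/W
Sum of the known resistances R_other = 0.001569 K/W
Required total resistance R_tot = ΔT/Q_allow = 175/25300 = 0.006917 K/W
R_calcium silicate = R_tot − R_other = 0.005348 K/W
L = R·k·A = 0.005348×0.0559×27.4

L ≈ 8.19 mm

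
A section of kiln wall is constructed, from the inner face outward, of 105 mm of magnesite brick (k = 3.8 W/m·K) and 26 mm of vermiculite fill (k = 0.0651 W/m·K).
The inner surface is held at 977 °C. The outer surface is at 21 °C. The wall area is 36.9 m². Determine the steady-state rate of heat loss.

Q ≈ 82600 W

Thermal resistances in series:
R_magnesite brick = L/(kA) = 0.105/(3.8×36.9) = 7.488×10^-4 K/W
R_vermiculite fill = L/(kA) = 0.026/(0.0651×36.9) = 0.01082 K/W
R_total = 0.01157 K/W
Q = ΔT / R_total = 956 / 0.01157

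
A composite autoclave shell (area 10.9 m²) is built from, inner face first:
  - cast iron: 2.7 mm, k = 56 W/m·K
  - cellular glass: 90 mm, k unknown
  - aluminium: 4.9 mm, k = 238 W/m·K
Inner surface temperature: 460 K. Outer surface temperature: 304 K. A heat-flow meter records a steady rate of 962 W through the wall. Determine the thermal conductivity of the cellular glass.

k ≈ 0.0509 W/(m·K)

Thermal resistances in series:
R_cast iron = L/(kA) = 0.0027/(56×10.9) = 4.423×10^-6 K/W
R_aluminium = L/(kA) = 0.0049/(238×10.9) = 1.889×10^-6 K/W
Sum of known resistances R_other = 6.312×10^-6 K/W
Total R = ΔT/Q = 156/962 = 0.1622 K/W
R_cellular glass = R_total − R_other = 0.1622 K/W
k = L/(R·A) = 0.09/(0.1622×10.9)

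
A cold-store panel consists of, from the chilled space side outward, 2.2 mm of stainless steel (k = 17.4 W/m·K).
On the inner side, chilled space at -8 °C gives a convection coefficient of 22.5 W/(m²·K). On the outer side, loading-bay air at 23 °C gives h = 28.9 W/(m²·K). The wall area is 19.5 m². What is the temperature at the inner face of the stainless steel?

T ≈ 9.4 °C

Series thermal resistances:
R_inner film = 1/(h_i·A) = 1/(22.5×19.5) = 0.002279 K/W
R_stainless steel = L/(kA) = 0.0022/(17.4×19.5) = 6.484×10^-6 K/W
R_outer film = 1/(h_o·A) = 1/(28.9×19.5) = 0.001774 K/W
R_total = 0.00406 K/W;  Q = ΔT/R_total = 31/0.00406 = 7635 W
T_interface = T_inner + Q·ΣR(inner→interface) = -8 + 7640×0.002279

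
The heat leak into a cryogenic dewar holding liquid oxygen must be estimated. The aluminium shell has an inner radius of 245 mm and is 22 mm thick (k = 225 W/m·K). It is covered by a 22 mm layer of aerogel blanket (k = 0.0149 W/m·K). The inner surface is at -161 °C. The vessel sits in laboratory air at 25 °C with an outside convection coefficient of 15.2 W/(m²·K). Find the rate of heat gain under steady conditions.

Q ≈ 117 W

Each spherical layer contributes R = (1/r_i − 1/r_o)/(4πk):
R_aluminium shell = (1/0.245 − 1/0.267)/(4π×225) = 1.189×10^-4 K/W
R_aerogel blanket = (1/0.267 − 1/0.289)/(4π×0.0149) = 1.523 K/W
R_outer film = 1/(h·4πr_o²) = 1/(15.2×4π×0.289²) = 0.06268 K/W
R_total = 1.586 K/W
Q = ΔT/R_total = 186/1.586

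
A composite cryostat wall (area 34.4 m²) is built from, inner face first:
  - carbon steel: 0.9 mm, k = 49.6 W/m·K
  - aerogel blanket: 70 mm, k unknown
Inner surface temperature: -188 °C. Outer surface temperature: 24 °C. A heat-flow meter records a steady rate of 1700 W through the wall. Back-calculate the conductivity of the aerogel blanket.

k ≈ 0.0163 W/(m·K)

Treating each layer as a thermal resistance in series:
R_carbon steel = L/(kA) = 0.0009/(49.6×34.4) = 5.275×10^-7 K/W
Sum of known resistances R_other = 5.275×10^-7 K/W
Total R = ΔT/Q = 212/1700 = 0.1247 K/W
R_aerogel blanket = R_total − R_other = 0.1247 K/W
k = L/(R·A) = 0.07/(0.1247×34.4)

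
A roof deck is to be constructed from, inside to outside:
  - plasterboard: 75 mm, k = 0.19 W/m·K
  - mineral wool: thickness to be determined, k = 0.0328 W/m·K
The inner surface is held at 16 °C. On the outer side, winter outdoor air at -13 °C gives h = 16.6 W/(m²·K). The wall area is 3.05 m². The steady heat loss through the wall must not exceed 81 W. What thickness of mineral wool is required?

L ≈ 20.9 mm

Treating each layer as a thermal resistance in series:
R_plasterboard = L/(kA) = 0.075/(0.19×3.05) = 0.1294 K/W
R_outer film = 1/(h_o·A) = 1/(16.6×3.05) = 0.01975 K/W
Sum of the known resistances R_other = 0.1492 K/W
Required total resistance R_tot = ΔT/Q_allow = 29/81 = 0.358 K/W
R_mineral wool = R_tot − R_other = 0.2089 K/W
L = R·k·A = 0.2089×0.0328×3.05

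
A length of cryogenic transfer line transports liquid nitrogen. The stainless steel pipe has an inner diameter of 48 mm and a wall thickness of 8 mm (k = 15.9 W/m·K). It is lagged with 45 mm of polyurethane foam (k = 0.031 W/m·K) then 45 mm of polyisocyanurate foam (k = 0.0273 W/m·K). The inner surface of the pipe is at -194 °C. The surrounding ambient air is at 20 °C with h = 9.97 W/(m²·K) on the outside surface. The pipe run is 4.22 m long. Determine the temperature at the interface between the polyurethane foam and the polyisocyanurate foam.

T ≈ -62.2 °C

Treating each annulus and film as a series resistance:
R_stainless steel pipe wall = ln(32/24)/(2π×15.9×4.22) = 6.824×10^-4 K/W
R_polyurethane foam = ln(77/32)/(2π×0.031×4.22) = 1.068 K/W
R_polyisocyanurate foam = ln(122/77)/(2π×0.0273×4.22) = 0.6358 K/W
R_outer film = 1/(h_o·2πr_oL) = 1/(9.97×2π×0.122×4.22) = 0.03101 K/W
R_total = 1.736 K/W
Q = ΔT/R_total = 214/1.736
Q = 123 W
T_interface = T_inner + Q·ΣR(inner→interface) = -194 + 123×1.069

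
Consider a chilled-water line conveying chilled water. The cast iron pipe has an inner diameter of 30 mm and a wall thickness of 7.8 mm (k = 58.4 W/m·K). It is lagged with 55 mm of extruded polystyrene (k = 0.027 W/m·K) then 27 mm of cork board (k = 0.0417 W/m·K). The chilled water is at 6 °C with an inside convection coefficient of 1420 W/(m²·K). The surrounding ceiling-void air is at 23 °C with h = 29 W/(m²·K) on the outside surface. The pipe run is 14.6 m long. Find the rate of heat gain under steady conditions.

Radial resistances (cylindrical: R_cond = ln(r_o/r_i)/(2πkL), R_conv = 1/(h·2πrL)):
R_inner film = 1/(h_i·2πr₁L) = 1/(1420×2π×0.015×14.6) = 5.118×10^-4 K/W
R_cast iron pipe wall = ln(22.8/15)/(2π×58.4×14.6) = 7.816×10^-5 K/W
R_extruded polystyrene = ln(77.8/22.8)/(2π×0.027×14.6) = 0.4955 K/W
R_cork board = ln(104.8/77.8)/(2π×0.0417×14.6) = 0.07788 K/W
R_outer film = 1/(h_o·2πr_oL) = 1/(29×2π×0.1048×14.6) = 0.003587 K/W
R_total = 0.5776 K/W
Q = ΔT/R_total = 17/0.5776

Q ≈ 29.4 W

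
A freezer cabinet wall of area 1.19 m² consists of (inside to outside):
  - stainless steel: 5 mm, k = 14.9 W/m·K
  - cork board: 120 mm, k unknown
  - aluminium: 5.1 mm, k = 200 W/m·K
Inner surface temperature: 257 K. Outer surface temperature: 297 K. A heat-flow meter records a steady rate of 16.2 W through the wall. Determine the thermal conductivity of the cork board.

Using the resistance-network approach (series):
R_stainless steel = L/(kA) = 0.005/(14.9×1.19) = 2.82×10^-4 K/W
R_aluminium = L/(kA) = 0.0051/(200×1.19) = 2.143×10^-5 K/W
Sum of known resistances R_other = 3.034×10^-4 K/W
Total R = ΔT/Q = 40/16.2 = 2.469 K/W
R_cork board = R_total − R_other = 2.469 K/W
k = L/(R·A) = 0.12/(2.469×1.19)

k ≈ 0.0408 W/(m·K)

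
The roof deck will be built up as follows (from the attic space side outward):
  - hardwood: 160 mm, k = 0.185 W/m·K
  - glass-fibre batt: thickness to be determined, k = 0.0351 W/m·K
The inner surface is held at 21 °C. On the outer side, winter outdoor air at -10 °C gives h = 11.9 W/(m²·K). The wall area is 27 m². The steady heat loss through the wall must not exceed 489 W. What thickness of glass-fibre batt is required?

Treating each layer as a thermal resistance in series:
R_hardwood = L/(kA) = 0.16/(0.185×27) = 0.03203 K/W
R_outer film = 1/(h_o·A) = 1/(11.9×27) = 0.003112 K/W
Sum of the known resistances R_other = 0.03514 K/W
Required total resistance R_tot = ΔT/Q_allow = 31/489 = 0.06339 K/W
R_glass-fibre batt = R_tot − R_other = 0.02825 K/W
L = R·k·A = 0.02825×0.0351×27

L ≈ 26.8 mm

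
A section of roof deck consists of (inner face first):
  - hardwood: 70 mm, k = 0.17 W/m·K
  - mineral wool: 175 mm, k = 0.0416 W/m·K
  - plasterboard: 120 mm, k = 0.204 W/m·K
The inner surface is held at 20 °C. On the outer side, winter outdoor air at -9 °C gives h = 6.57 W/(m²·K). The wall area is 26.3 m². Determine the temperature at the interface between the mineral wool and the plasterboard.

T ≈ -4.99 °C

Model the wall as resistances in series:
R_hardwood = L/(kA) = 0.07/(0.17×26.3) = 0.01566 K/W
R_mineral wool = L/(kA) = 0.175/(0.0416×26.3) = 0.16 K/W
R_plasterboard = L/(kA) = 0.12/(0.204×26.3) = 0.02237 K/W
R_outer film = 1/(h_o·A) = 1/(6.57×26.3) = 0.005787 K/W
R_total = 0.2038 K/W;  Q = ΔT/R_total = 29/0.2038 = 142.3 W
T_interface = T_inner − Q·ΣR(inner→interface) = 20 − 142×0.1756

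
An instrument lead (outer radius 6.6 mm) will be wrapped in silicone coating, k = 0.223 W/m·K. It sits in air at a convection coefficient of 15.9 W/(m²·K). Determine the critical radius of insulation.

r_cr ≈ 14 mm

For a cylinder r_cr = k/h = 0.223/15.9
r_cr = 14 mm; since the bare radius (6.6 mm) is below r_cr, adding a thin layer of insulation will *increase* heat loss.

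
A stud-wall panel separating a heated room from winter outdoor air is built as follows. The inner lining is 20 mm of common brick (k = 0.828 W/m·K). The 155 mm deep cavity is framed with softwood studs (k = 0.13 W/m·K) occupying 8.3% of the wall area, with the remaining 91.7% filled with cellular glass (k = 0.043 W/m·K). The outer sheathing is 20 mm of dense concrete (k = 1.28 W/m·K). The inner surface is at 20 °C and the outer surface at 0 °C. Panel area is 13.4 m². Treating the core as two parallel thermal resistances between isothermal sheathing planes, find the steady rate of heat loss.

Sheathing layers in series; stud and cavity paths in parallel between them.
R_inner = 0.02/(0.828×13.4) = 0.001803 K/W
R_stud  = 0.155/(0.13×0.083×13.4) = 1.072 K/W
R_cav   = 0.155/(0.043×0.917×13.4) = 0.2934 K/W
1/R_core = 1/R_stud + 1/R_cav → R_core = 0.2303 K/W
R_outer = 0.02/(1.28×13.4) = 0.001166 K/W
R_total = 0.2333 K/W
Q = ΔT/R_total = 20/0.2333

Q ≈ 85.7 W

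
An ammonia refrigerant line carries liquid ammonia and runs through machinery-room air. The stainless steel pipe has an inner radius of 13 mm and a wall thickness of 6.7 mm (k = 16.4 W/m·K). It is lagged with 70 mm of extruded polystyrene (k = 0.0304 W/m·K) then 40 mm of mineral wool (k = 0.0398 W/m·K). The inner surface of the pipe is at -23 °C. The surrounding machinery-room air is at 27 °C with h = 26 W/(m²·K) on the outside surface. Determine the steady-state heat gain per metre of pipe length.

q′ ≈ 5.28 W/m

Treating each annulus and film as a series resistance:
R_stainless steel pipe wall = ln(19.7/13)/(2π×16.4×1) = 0.004034 K/W
R_extruded polystyrene = ln(89.7/19.7)/(2π×0.0304×1) = 7.936 K/W
R_mineral wool = ln(129.7/89.7)/(2π×0.0398×1) = 1.475 K/W
R_outer film = 1/(h_o·2πr_oL) = 1/(26×2π×0.1297×1) = 0.0472 K/W
R_total = 9.462 K/W
Q = ΔT/R_total = 50/9.462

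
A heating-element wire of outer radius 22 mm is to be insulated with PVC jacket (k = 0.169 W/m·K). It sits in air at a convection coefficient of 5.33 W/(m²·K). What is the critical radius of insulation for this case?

For a cylinder r_cr = k/h = 0.169/5.33
r_cr = 31.7 mm; since the bare radius (22 mm) is below r_cr, adding a thin layer of insulation will *increase* heat loss.

r_cr ≈ 31.7 mm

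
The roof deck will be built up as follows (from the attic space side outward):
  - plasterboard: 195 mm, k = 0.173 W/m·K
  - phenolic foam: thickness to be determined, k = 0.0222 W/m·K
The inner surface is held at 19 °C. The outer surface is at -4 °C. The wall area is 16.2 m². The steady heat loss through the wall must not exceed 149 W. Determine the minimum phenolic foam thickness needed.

L ≈ 30.5 mm

Using the resistance-network approach (series):
R_plasterboard = L/(kA) = 0.195/(0.173×16.2) = 0.06958 K/W
Sum of the known resistances R_other = 0.06958 K/W
Required total resistance R_tot = ΔT/Q_allow = 23/149 = 0.1544 K/W
R_phenolic foam = R_tot − R_other = 0.08478 K/W
L = R·k·A = 0.08478×0.0222×16.2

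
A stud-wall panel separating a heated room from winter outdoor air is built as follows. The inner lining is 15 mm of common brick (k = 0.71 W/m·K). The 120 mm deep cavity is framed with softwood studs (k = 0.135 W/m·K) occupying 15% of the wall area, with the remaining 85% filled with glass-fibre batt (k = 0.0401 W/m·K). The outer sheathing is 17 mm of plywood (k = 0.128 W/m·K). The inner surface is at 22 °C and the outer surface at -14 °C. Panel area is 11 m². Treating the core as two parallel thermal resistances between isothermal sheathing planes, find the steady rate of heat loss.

Sheathing layers in series; stud and cavity paths in parallel between them.
R_inner = 0.015/(0.71×11) = 0.001921 K/W
R_stud  = 0.12/(0.135×0.15×11) = 0.5387 K/W
R_cav   = 0.12/(0.0401×0.85×11) = 0.3201 K/W
1/R_core = 1/R_stud + 1/R_cav → R_core = 0.2008 K/W
R_outer = 0.017/(0.128×11) = 0.01207 K/W
R_total = 0.2148 K/W
Q = ΔT/R_total = 36/0.2148

Q ≈ 168 W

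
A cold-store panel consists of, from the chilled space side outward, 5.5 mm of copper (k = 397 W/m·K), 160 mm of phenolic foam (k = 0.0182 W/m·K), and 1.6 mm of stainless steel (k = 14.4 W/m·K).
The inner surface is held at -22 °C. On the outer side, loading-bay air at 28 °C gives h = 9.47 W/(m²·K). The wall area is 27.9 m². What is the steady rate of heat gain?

Treating each layer as a thermal resistance in series:
R_copper = L/(kA) = 0.0055/(397×27.9) = 4.966×10^-7 K/W
R_phenolic foam = L/(kA) = 0.16/(0.0182×27.9) = 0.3151 K/W
R_stainless steel = L/(kA) = 0.0016/(14.4×27.9) = 3.982×10^-6 K/W
R_outer film = 1/(h_o·A) = 1/(9.47×27.9) = 0.003785 K/W
R_total = 0.3189 K/W
Q = ΔT / R_total = 50 / 0.3189

Q ≈ 157 W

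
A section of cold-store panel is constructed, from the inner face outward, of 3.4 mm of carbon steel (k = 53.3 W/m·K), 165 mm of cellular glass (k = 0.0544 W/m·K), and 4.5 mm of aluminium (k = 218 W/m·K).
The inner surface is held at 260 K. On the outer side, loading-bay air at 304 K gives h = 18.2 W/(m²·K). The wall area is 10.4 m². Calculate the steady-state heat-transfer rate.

Using the resistance-network approach (series):
R_carbon steel = L/(kA) = 0.0034/(53.3×10.4) = 6.134×10^-6 K/W
R_cellular glass = L/(kA) = 0.165/(0.0544×10.4) = 0.2916 K/W
R_aluminium = L/(kA) = 0.0045/(218×10.4) = 1.985×10^-6 K/W
R_outer film = 1/(h_o·A) = 1/(18.2×10.4) = 0.005283 K/W
R_total = 0.2969 K/W
Q = ΔT / R_total = 44 / 0.2969

Q ≈ 148 W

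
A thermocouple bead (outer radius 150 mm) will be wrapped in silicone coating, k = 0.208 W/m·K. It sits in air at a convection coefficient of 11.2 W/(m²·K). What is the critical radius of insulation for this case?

For a sphere r_cr = 2k/h = 2×0.208/11.2
r_cr = 37.1 mm; since the bare radius (150 mm) is above r_cr, any added insulation will reduce heat loss.

r_cr ≈ 37.1 mm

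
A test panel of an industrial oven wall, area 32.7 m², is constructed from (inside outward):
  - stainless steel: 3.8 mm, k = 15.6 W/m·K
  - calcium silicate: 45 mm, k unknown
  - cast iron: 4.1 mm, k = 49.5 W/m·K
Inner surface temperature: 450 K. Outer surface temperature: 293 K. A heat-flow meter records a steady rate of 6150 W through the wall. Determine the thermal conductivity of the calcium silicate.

k ≈ 0.0539 W/(m·K)

Using the resistance-network approach (series):
R_stainless steel = L/(kA) = 0.0038/(15.6×32.7) = 7.449×10^-6 K/W
R_cast iron = L/(kA) = 0.0041/(49.5×32.7) = 2.533×10^-6 K/W
Sum of known resistances R_other = 9.982×10^-6 K/W
Total R = ΔT/Q = 157/6150 = 0.02553 K/W
R_calcium silicate = R_total − R_other = 0.02552 K/W
k = L/(R·A) = 0.045/(0.02552×32.7)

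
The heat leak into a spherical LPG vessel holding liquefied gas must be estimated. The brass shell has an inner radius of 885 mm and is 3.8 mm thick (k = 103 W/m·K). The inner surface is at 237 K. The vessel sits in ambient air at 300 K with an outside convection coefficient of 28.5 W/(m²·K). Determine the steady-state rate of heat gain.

Spherical conduction: R = (1/r_in − 1/r_out)/(4πk) per layer; series-sum.
R_brass shell = (1/0.885 − 1/0.8888)/(4π×103) = 3.732×10^-6 K/W
R_outer film = 1/(h·4πr_o²) = 1/(28.5×4π×0.8888²) = 0.003535 K/W
R_total = 0.003538 K/W
Q = ΔT/R_total = 63/0.003538

Q ≈ 17800 W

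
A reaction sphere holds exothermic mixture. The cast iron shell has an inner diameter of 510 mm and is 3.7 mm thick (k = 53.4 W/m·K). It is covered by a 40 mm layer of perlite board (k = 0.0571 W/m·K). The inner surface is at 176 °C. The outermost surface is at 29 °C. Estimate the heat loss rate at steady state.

Each spherical layer contributes R = (1/r_i − 1/r_o)/(4πk):
R_cast iron shell = (1/0.255 − 1/0.2587)/(4π×53.4) = 8.358×10^-5 K/W
R_perlite board = (1/0.2587 − 1/0.2987)/(4π×0.0571) = 0.7214 K/W
R_total = 0.7215 K/W
Q = ΔT/R_total = 147/0.7215

Q ≈ 204 W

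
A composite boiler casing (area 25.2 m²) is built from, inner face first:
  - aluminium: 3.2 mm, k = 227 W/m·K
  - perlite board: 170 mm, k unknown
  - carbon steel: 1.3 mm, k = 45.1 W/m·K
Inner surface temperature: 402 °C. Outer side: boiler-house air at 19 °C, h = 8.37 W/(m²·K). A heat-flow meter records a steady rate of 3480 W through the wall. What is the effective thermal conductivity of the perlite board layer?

Treating each layer as a thermal resistance in series:
R_aluminium = L/(kA) = 0.0032/(227×25.2) = 5.594×10^-7 K/W
R_carbon steel = L/(kA) = 0.0013/(45.1×25.2) = 1.144×10^-6 K/W
R_outer film = 1/(h_o·A) = 1/(8.37×25.2) = 0.004741 K/W
Sum of known resistances R_other = 0.004743 K/W
Total R = ΔT/Q = 383/3480 = 0.1101 K/W
R_perlite board = R_total − R_other = 0.1053 K/W
k = L/(R·A) = 0.17/(0.1053×25.2)

k ≈ 0.0641 W/(m·K)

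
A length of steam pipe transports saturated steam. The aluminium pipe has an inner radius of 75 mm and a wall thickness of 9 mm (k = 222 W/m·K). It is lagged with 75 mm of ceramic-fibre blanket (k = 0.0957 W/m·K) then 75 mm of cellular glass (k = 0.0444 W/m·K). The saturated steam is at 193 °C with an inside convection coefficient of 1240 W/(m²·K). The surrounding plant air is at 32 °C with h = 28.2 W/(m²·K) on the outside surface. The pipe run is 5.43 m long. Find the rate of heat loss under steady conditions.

Q ≈ 354 W

Treating each annulus and film as a series resistance:
R_inner film = 1/(h_i·2πr₁L) = 1/(1240×2π×0.075×5.43) = 3.152×10^-4 K/W
R_aluminium pipe wall = ln(84/75)/(2π×222×5.43) = 1.496×10^-5 K/W
R_ceramic-fibre blanket = ln(159/84)/(2π×0.0957×5.43) = 0.1954 K/W
R_cellular glass = ln(234/159)/(2π×0.0444×5.43) = 0.2551 K/W
R_outer film = 1/(h_o·2πr_oL) = 1/(28.2×2π×0.234×5.43) = 0.004442 K/W
R_total = 0.4553 K/W
Q = ΔT/R_total = 161/0.4553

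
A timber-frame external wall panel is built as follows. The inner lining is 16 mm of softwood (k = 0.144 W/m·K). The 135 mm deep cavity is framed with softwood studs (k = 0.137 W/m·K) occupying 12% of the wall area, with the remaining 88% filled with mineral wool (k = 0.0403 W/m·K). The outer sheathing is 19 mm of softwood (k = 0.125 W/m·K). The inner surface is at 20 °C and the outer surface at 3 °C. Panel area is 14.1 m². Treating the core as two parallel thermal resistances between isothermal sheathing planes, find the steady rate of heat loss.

Sheathing layers in series; stud and cavity paths in parallel between them.
R_inner = 0.016/(0.144×14.1) = 0.00788 K/W
R_stud  = 0.135/(0.137×0.12×14.1) = 0.5824 K/W
R_cav   = 0.135/(0.0403×0.88×14.1) = 0.27 K/W
1/R_core = 1/R_stud + 1/R_cav → R_core = 0.1845 K/W
R_outer = 0.019/(0.125×14.1) = 0.01078 K/W
R_total = 0.2031 K/W
Q = ΔT/R_total = 17/0.2031

Q ≈ 83.7 W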